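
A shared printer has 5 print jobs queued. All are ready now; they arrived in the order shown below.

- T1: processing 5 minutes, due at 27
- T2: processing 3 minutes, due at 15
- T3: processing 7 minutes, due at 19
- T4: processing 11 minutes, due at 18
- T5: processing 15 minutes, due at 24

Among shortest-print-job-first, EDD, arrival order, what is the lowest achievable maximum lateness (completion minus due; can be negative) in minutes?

SPT (increasing processing time): T2 T1 T3 T4 T5.
T2: 0→3, due 15, lateness -12
T1: 3→8, due 27, lateness -19
T3: 8→15, due 19, lateness -4
T4: 15→26, due 18, lateness 8
T5: 26→41, due 24, lateness 17
Maximum = 17.
EDD (increasing due date): T2 T4 T3 T5 T1.
T2: 0→3, due 15, lateness -12
T4: 3→14, due 18, lateness -4
T3: 14→21, due 19, lateness 2
T5: 21→36, due 24, lateness 12
T1: 36→41, due 27, lateness 14
Maximum = 14.
FIFO (arrival order): T1 T2 T3 T4 T5.
T1: 0→5, due 27, lateness -22
T2: 5→8, due 15, lateness -7
T3: 8→15, due 19, lateness -4
T4: 15→26, due 18, lateness 8
T5: 26→41, due 24, lateness 17
Maximum = 17.
SPT 17, EDD 14, FIFO 17 → minimum 14.

14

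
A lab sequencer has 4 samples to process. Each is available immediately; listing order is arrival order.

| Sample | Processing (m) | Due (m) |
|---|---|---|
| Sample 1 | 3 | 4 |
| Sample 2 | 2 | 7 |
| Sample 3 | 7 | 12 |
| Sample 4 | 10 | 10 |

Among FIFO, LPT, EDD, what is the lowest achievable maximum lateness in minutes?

10

FIFO (arrival order): Sample 1 Sample 2 Sample 3 Sample 4.
Sample 1: 0→3, due 4, lateness -1
Sample 2: 3→5, due 7, lateness -2
Sample 3: 5→12, due 12, lateness 0
Sample 4: 12→22, due 10, lateness 12
Maximum = 12.
LPT (decreasing processing time): Sample 4 Sample 3 Sample 1 Sample 2.
Sample 4: 0→10, due 10, lateness 0
Sample 3: 10→17, due 12, lateness 5
Sample 1: 17→20, due 4, lateness 16
Sample 2: 20→22, due 7, lateness 15
Maximum = 16.
EDD (increasing due date): Sample 1 Sample 2 Sample 4 Sample 3.
Sample 1: 0→3, due 4, lateness -1
Sample 2: 3→5, due 7, lateness -2
Sample 4: 5→15, due 10, lateness 5
Sample 3: 15→22, due 12, lateness 10
Maximum = 10.
FIFO 12, LPT 16, EDD 10 → minimum 10.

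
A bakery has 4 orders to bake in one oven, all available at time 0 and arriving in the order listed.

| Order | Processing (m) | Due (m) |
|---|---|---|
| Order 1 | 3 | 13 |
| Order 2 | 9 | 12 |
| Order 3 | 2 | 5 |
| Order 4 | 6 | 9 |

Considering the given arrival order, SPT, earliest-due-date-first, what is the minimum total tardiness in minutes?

10

FIFO (arrival order): Order 1 Order 2 Order 3 Order 4.
Order 1: 0→3, due 13, tardiness 0
Order 2: 3→12, due 12, tardiness 0
Order 3: 12→14, due 5, tardiness 9
Order 4: 14→20, due 9, tardiness 11
Sum = 0+0+9+11 = 20.
SPT (increasing processing time): Order 3 Order 1 Order 4 Order 2.
Order 3: 0→2, due 5, tardiness 0
Order 1: 2→5, due 13, tardiness 0
Order 4: 5→11, due 9, tardiness 2
Order 2: 11→20, due 12, tardiness 8
Sum = 0+0+2+8 = 10.
EDD (increasing due date): Order 3 Order 4 Order 2 Order 1.
Order 3: 0→2, due 5, tardiness 0
Order 4: 2→8, due 9, tardiness 0
Order 2: 8→17, due 12, tardiness 5
Order 1: 17→20, due 13, tardiness 7
Sum = 0+0+5+7 = 12.
FIFO 20, SPT 10, EDD 12 → minimum 10.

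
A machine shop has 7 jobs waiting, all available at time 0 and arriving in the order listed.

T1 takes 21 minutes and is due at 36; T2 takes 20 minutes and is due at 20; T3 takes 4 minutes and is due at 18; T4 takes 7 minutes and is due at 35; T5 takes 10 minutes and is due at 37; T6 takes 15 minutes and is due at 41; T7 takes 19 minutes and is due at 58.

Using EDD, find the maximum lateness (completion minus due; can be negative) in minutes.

38

EDD (increasing due date): T3 T2 T4 T1 T5 T6 T7.
T3: 0→4, due 18, lateness -14
T2: 4→24, due 20, lateness 4
T4: 24→31, due 35, lateness -4
T1: 31→52, due 36, lateness 16
T5: 52→62, due 37, lateness 25
T6: 62→77, due 41, lateness 36
T7: 77→96, due 58, lateness 38
Maximum = 38.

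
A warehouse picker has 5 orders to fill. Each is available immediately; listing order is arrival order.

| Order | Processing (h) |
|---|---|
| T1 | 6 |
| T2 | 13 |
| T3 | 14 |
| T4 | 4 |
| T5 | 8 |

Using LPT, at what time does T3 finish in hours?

14

LPT (decreasing processing time): T3 T2 T5 T1 T4.
T3: 0→14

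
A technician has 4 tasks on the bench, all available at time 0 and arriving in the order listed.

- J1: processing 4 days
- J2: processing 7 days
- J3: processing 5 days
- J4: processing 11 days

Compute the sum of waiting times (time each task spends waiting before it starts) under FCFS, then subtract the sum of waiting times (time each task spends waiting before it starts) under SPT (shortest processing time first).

FIFO (arrival order): J1 J2 J3 J4.
J1: waits 0, runs 0→4
J2: waits 4, runs 4→11
J3: waits 11, runs 11→16
J4: waits 16, runs 16→27
Sum = 0+4+11+16 = 31.
SPT (increasing processing time): J1 J3 J2 J4.
J1: waits 0, runs 0→4
J3: waits 4, runs 4→9
J2: waits 9, runs 9→16
J4: waits 16, runs 16→27
Sum = 0+4+9+16 = 29.
Difference = 31 − 29 = 2.

2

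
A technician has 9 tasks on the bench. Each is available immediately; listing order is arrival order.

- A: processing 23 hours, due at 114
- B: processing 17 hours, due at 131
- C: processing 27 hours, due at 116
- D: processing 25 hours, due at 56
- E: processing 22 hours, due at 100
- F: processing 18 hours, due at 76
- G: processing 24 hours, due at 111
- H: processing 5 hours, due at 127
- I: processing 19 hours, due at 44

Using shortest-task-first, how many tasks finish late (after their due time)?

4

SPT (increasing processing time): H B F I E A G D C.
H: 0→5, due 127, tardiness 0
B: 5→22, due 131, tardiness 0
F: 22→40, due 76, tardiness 0
I: 40→59, due 44, tardiness 15
E: 59→81, due 100, tardiness 0
A: 81→104, due 114, tardiness 0
G: 104→128, due 111, tardiness 17
D: 128→153, due 56, tardiness 97
C: 153→180, due 116, tardiness 64
Late tasks: 4.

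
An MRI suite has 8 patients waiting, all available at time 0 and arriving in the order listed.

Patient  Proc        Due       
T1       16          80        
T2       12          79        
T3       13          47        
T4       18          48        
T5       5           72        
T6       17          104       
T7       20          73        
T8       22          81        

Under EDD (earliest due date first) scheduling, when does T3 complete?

EDD (increasing due date): T3 T4 T5 T7 T2 T1 T8 T6.
T3: 0→13

13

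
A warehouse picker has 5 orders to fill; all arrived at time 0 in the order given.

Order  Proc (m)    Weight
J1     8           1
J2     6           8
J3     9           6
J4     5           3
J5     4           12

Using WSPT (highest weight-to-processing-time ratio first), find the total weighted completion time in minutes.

346

WSPT (decreasing weight/processing-time ratio): J5 J2 J3 J4 J1.
J5: finishes 4, weight 12, w·C = 48
J2: finishes 10, weight 8, w·C = 80
J3: finishes 19, weight 6, w·C = 114
J4: finishes 24, weight 3, w·C = 72
J1: finishes 32, weight 1, w·C = 32
Sum = 48+80+114+72+32 = 346.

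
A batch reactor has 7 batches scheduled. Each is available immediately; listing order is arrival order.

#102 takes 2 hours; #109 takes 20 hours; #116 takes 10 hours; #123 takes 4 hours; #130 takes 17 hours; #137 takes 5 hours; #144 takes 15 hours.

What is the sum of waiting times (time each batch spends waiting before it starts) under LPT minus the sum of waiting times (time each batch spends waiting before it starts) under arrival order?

106

LPT (decreasing processing time): #109 #130 #144 #116 #137 #123 #102.
#109: waits 0, runs 0→20
#130: waits 20, runs 20→37
#144: waits 37, runs 37→52
#116: waits 52, runs 52→62
#137: waits 62, runs 62→67
#123: waits 67, runs 67→71
#102: waits 71, runs 71→73
Sum = 0+20+37+52+62+67+71 = 309.
FIFO (arrival order): #102 #109 #116 #123 #130 #137 #144.
#102: waits 0, runs 0→2
#109: waits 2, runs 2→22
#116: waits 22, runs 22→32
#123: waits 32, runs 32→36
#130: waits 36, runs 36→53
#137: waits 53, runs 53→58
#144: waits 58, runs 58→73
Sum = 0+2+22+32+36+53+58 = 203.
Difference = 309 − 203 = 106.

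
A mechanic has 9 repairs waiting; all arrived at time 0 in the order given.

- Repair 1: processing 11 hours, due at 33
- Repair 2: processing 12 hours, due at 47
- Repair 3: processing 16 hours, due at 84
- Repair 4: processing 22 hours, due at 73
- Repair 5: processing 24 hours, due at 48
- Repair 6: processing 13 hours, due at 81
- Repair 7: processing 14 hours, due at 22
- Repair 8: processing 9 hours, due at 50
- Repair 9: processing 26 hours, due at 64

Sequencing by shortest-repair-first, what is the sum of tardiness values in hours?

217

SPT (increasing processing time): Repair 8 Repair 1 Repair 2 Repair 6 Repair 7 Repair 3 Repair 4 Repair 5 Repair 9.
Repair 8: 0→9, due 50, tardiness 0
Repair 1: 9→20, due 33, tardiness 0
Repair 2: 20→32, due 47, tardiness 0
Repair 6: 32→45, due 81, tardiness 0
Repair 7: 45→59, due 22, tardiness 37
Repair 3: 59→75, due 84, tardiness 0
Repair 4: 75→97, due 73, tardiness 24
Repair 5: 97→121, due 48, tardiness 73
Repair 9: 121→147, due 64, tardiness 83
Sum = 0+0+0+0+37+0+24+73+83 = 217.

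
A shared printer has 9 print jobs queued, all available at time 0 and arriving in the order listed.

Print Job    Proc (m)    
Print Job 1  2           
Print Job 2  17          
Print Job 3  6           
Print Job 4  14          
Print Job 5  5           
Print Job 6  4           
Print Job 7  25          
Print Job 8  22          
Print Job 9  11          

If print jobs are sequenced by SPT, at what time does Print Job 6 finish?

6

SPT (increasing processing time): Print Job 1 Print Job 6 Print Job 5 Print Job 3 Print Job 9 Print Job 4 Print Job 2 Print Job 8 Print Job 7.
Print Job 1: 0→2
Print Job 6: 2→6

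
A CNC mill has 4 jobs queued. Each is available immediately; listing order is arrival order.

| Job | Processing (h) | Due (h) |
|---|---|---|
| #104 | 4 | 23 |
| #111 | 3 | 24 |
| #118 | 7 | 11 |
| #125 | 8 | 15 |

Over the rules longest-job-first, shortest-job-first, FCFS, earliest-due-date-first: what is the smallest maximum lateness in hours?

0

LPT (decreasing processing time): #125 #118 #104 #111.
#125: 0→8, due 15, lateness -7
#118: 8→15, due 11, lateness 4
#104: 15→19, due 23, lateness -4
#111: 19→22, due 24, lateness -2
Maximum = 4.
SPT (increasing processing time): #111 #104 #118 #125.
#111: 0→3, due 24, lateness -21
#104: 3→7, due 23, lateness -16
#118: 7→14, due 11, lateness 3
#125: 14→22, due 15, lateness 7
Maximum = 7.
FIFO (arrival order): #104 #111 #118 #125.
#104: 0→4, due 23, lateness -19
#111: 4→7, due 24, lateness -17
#118: 7→14, due 11, lateness 3
#125: 14→22, due 15, lateness 7
Maximum = 7.
EDD (increasing due date): #118 #125 #104 #111.
#118: 0→7, due 11, lateness -4
#125: 7→15, due 15, lateness 0
#104: 15→19, due 23, lateness -4
#111: 19→22, due 24, lateness -2
Maximum = 0.
LPT 4, SPT 7, FIFO 7, EDD 0 → minimum 0.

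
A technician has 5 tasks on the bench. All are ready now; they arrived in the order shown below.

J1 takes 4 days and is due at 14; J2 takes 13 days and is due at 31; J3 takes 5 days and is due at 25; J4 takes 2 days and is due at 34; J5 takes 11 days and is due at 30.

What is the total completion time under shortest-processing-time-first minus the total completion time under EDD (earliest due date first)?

SPT (increasing processing time): J4 J1 J3 J5 J2.
J4: 0→2
J1: 2→6
J3: 6→11
J5: 11→22
J2: 22→35
Sum = 2+6+11+22+35 = 76.
EDD (increasing due date): J1 J3 J5 J2 J4.
J1: 0→4
J3: 4→9
J5: 9→20
J2: 20→33
J4: 33→35
Sum = 4+9+20+33+35 = 101.
Difference = 76 − 101 = -25.

-25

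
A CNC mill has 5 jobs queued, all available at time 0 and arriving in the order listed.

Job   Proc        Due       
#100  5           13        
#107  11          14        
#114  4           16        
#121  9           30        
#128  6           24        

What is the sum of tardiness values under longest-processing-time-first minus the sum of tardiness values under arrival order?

LPT (decreasing processing time): #107 #121 #128 #100 #114.
#107: 0→11, due 14, tardiness 0
#121: 11→20, due 30, tardiness 0
#128: 20→26, due 24, tardiness 2
#100: 26→31, due 13, tardiness 18
#114: 31→35, due 16, tardiness 19
Sum = 0+0+2+18+19 = 39.
FIFO (arrival order): #100 #107 #114 #121 #128.
#100: 0→5, due 13, tardiness 0
#107: 5→16, due 14, tardiness 2
#114: 16→20, due 16, tardiness 4
#121: 20→29, due 30, tardiness 0
#128: 29→35, due 24, tardiness 11
Sum = 0+2+4+0+11 = 17.
Difference = 39 − 17 = 22.

22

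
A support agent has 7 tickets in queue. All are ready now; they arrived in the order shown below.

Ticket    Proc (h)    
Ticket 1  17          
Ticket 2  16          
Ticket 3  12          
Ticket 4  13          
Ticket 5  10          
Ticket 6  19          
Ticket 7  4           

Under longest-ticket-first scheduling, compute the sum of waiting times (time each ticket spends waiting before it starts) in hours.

336

LPT (decreasing processing time): Ticket 6 Ticket 1 Ticket 2 Ticket 4 Ticket 3 Ticket 5 Ticket 7.
Ticket 6: waits 0, runs 0→19
Ticket 1: waits 19, runs 19→36
Ticket 2: waits 36, runs 36→52
Ticket 4: waits 52, runs 52→65
Ticket 3: waits 65, runs 65→77
Ticket 5: waits 77, runs 77→87
Ticket 7: waits 87, runs 87→91
Sum = 0+19+36+52+65+77+87 = 336.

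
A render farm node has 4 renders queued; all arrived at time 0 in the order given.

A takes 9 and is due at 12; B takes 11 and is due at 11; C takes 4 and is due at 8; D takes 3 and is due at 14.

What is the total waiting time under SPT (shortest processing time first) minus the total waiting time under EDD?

-17

SPT (increasing processing time): D C A B.
D: waits 0, runs 0→3
C: waits 3, runs 3→7
A: waits 7, runs 7→16
B: waits 16, runs 16→27
Sum = 0+3+7+16 = 26.
EDD (increasing due date): C B A D.
C: waits 0, runs 0→4
B: waits 4, runs 4→15
A: waits 15, runs 15→24
D: waits 24, runs 24→27
Sum = 0+4+15+24 = 43.
Difference = 26 − 43 = -17.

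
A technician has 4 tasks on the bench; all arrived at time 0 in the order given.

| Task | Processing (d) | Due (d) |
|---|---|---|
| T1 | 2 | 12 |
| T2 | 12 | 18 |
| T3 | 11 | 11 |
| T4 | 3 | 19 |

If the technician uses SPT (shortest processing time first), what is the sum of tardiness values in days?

SPT (increasing processing time): T1 T4 T3 T2.
T1: 0→2, due 12, tardiness 0
T4: 2→5, due 19, tardiness 0
T3: 5→16, due 11, tardiness 5
T2: 16→28, due 18, tardiness 10
Sum = 0+0+5+10 = 15.

15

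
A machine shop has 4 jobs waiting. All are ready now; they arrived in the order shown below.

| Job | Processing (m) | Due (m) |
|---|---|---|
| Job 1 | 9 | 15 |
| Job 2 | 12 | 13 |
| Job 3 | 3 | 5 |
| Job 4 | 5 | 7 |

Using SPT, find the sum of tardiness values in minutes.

SPT (increasing processing time): Job 3 Job 4 Job 1 Job 2.
Job 3: 0→3, due 5, tardiness 0
Job 4: 3→8, due 7, tardiness 1
Job 1: 8→17, due 15, tardiness 2
Job 2: 17→29, due 13, tardiness 16
Sum = 0+1+2+16 = 19.

19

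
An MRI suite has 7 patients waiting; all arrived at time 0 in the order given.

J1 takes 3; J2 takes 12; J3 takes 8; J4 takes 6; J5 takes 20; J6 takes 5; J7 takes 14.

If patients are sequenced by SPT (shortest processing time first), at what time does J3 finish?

SPT (increasing processing time): J1 J6 J4 J3 J2 J7 J5.
J1: 0→3
J6: 3→8
J4: 8→14
J3: 14→22

22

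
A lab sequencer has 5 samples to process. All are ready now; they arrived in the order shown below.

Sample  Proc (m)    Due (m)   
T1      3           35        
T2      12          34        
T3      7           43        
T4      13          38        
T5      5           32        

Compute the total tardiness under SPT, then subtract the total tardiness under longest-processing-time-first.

SPT (increasing processing time): T1 T5 T3 T2 T4.
T1: 0→3, due 35, tardiness 0
T5: 3→8, due 32, tardiness 0
T3: 8→15, due 43, tardiness 0
T2: 15→27, due 34, tardiness 0
T4: 27→40, due 38, tardiness 2
Sum = 0+0+0+0+2 = 2.
LPT (decreasing processing time): T4 T2 T3 T5 T1.
T4: 0→13, due 38, tardiness 0
T2: 13→25, due 34, tardiness 0
T3: 25→32, due 43, tardiness 0
T5: 32→37, due 32, tardiness 5
T1: 37→40, due 35, tardiness 5
Sum = 0+0+0+5+5 = 10.
Difference = 2 − 10 = -8.

-8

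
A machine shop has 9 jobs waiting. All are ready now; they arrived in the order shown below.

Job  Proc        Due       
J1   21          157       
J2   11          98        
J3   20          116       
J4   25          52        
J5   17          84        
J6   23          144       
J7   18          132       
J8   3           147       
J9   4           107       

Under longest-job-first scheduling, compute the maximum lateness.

40

LPT (decreasing processing time): J4 J6 J1 J3 J7 J5 J2 J9 J8.
J4: 0→25, due 52, lateness -27
J6: 25→48, due 144, lateness -96
J1: 48→69, due 157, lateness -88
J3: 69→89, due 116, lateness -27
J7: 89→107, due 132, lateness -25
J5: 107→124, due 84, lateness 40
J2: 124→135, due 98, lateness 37
J9: 135→139, due 107, lateness 32
J8: 139→142, due 147, lateness -5
Maximum = 40.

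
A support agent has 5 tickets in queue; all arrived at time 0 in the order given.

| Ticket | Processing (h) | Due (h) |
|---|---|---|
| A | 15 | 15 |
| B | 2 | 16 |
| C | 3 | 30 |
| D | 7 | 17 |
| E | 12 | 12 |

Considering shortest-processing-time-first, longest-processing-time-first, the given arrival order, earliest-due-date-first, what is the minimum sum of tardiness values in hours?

36

SPT (increasing processing time): B C D E A.
B: 0→2, due 16, tardiness 0
C: 2→5, due 30, tardiness 0
D: 5→12, due 17, tardiness 0
E: 12→24, due 12, tardiness 12
A: 24→39, due 15, tardiness 24
Sum = 0+0+0+12+24 = 36.
LPT (decreasing processing time): A E D C B.
A: 0→15, due 15, tardiness 0
E: 15→27, due 12, tardiness 15
D: 27→34, due 17, tardiness 17
C: 34→37, due 30, tardiness 7
B: 37→39, due 16, tardiness 23
Sum = 0+15+17+7+23 = 62.
FIFO (arrival order): A B C D E.
A: 0→15, due 15, tardiness 0
B: 15→17, due 16, tardiness 1
C: 17→20, due 30, tardiness 0
D: 20→27, due 17, tardiness 10
E: 27→39, due 12, tardiness 27
Sum = 0+1+0+10+27 = 38.
EDD (increasing due date): E A B D C.
E: 0→12, due 12, tardiness 0
A: 12→27, due 15, tardiness 12
B: 27→29, due 16, tardiness 13
D: 29→36, due 17, tardiness 19
C: 36→39, due 30, tardiness 9
Sum = 0+12+13+19+9 = 53.
SPT 36, LPT 62, FIFO 38, EDD 53 → minimum 36.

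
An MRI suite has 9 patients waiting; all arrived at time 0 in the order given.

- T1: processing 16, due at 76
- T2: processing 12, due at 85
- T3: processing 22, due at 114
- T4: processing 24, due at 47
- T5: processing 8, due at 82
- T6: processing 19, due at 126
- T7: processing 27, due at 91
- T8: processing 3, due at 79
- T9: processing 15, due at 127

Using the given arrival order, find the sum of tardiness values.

FIFO (arrival order): T1 T2 T3 T4 T5 T6 T7 T8 T9.
T1: 0→16, due 76, tardiness 0
T2: 16→28, due 85, tardiness 0
T3: 28→50, due 114, tardiness 0
T4: 50→74, due 47, tardiness 27
T5: 74→82, due 82, tardiness 0
T6: 82→101, due 126, tardiness 0
T7: 101→128, due 91, tardiness 37
T8: 128→131, due 79, tardiness 52
T9: 131→146, due 127, tardiness 19
Sum = 0+0+0+27+0+0+37+52+19 = 135.

135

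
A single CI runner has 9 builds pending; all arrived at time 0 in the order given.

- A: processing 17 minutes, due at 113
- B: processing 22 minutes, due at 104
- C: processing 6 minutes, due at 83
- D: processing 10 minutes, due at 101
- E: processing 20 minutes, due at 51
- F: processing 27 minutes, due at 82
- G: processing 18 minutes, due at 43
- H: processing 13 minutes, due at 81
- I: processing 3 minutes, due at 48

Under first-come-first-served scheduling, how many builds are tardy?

5

FIFO (arrival order): A B C D E F G H I.
A: 0→17, due 113, tardiness 0
B: 17→39, due 104, tardiness 0
C: 39→45, due 83, tardiness 0
D: 45→55, due 101, tardiness 0
E: 55→75, due 51, tardiness 24
F: 75→102, due 82, tardiness 20
G: 102→120, due 43, tardiness 77
H: 120→133, due 81, tardiness 52
I: 133→136, due 48, tardiness 88
Late builds: 5.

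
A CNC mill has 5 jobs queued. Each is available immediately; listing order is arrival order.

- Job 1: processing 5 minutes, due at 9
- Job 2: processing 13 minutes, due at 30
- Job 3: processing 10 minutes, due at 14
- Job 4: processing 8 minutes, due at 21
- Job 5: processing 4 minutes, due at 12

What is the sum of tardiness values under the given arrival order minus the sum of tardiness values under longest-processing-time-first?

-17

FIFO (arrival order): Job 1 Job 2 Job 3 Job 4 Job 5.
Job 1: 0→5, due 9, tardiness 0
Job 2: 5→18, due 30, tardiness 0
Job 3: 18→28, due 14, tardiness 14
Job 4: 28→36, due 21, tardiness 15
Job 5: 36→40, due 12, tardiness 28
Sum = 0+0+14+15+28 = 57.
LPT (decreasing processing time): Job 2 Job 3 Job 4 Job 1 Job 5.
Job 2: 0→13, due 30, tardiness 0
Job 3: 13→23, due 14, tardiness 9
Job 4: 23→31, due 21, tardiness 10
Job 1: 31→36, due 9, tardiness 27
Job 5: 36→40, due 12, tardiness 28
Sum = 0+9+10+27+28 = 74.
Difference = 57 − 74 = -17.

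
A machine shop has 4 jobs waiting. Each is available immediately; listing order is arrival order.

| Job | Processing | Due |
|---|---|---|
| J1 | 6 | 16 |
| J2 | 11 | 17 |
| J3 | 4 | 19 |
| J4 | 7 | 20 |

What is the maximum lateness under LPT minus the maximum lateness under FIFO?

1

LPT (decreasing processing time): J2 J4 J1 J3.
J2: 0→11, due 17, lateness -6
J4: 11→18, due 20, lateness -2
J1: 18→24, due 16, lateness 8
J3: 24→28, due 19, lateness 9
Maximum = 9.
FIFO (arrival order): J1 J2 J3 J4.
J1: 0→6, due 16, lateness -10
J2: 6→17, due 17, lateness 0
J3: 17→21, due 19, lateness 2
J4: 21→28, due 20, lateness 8
Maximum = 8.
Difference = 9 − 8 = 1.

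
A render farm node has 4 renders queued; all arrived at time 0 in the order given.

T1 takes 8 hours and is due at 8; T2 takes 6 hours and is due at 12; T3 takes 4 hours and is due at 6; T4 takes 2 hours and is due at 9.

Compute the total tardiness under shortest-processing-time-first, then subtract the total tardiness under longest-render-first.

SPT (increasing processing time): T4 T3 T2 T1.
T4: 0→2, due 9, tardiness 0
T3: 2→6, due 6, tardiness 0
T2: 6→12, due 12, tardiness 0
T1: 12→20, due 8, tardiness 12
Sum = 0+0+0+12 = 12.
LPT (decreasing processing time): T1 T2 T3 T4.
T1: 0→8, due 8, tardiness 0
T2: 8→14, due 12, tardiness 2
T3: 14→18, due 6, tardiness 12
T4: 18→20, due 9, tardiness 11
Sum = 0+2+12+11 = 25.
Difference = 12 − 25 = -13.

-13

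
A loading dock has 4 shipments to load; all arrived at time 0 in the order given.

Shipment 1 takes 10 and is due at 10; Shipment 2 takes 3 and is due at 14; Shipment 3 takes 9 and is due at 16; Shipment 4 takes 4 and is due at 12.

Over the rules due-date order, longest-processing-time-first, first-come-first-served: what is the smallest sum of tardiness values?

15

EDD (increasing due date): Shipment 1 Shipment 4 Shipment 2 Shipment 3.
Shipment 1: 0→10, due 10, tardiness 0
Shipment 4: 10→14, due 12, tardiness 2
Shipment 2: 14→17, due 14, tardiness 3
Shipment 3: 17→26, due 16, tardiness 10
Sum = 0+2+3+10 = 15.
LPT (decreasing processing time): Shipment 1 Shipment 3 Shipment 4 Shipment 2.
Shipment 1: 0→10, due 10, tardiness 0
Shipment 3: 10→19, due 16, tardiness 3
Shipment 4: 19→23, due 12, tardiness 11
Shipment 2: 23→26, due 14, tardiness 12
Sum = 0+3+11+12 = 26.
FIFO (arrival order): Shipment 1 Shipment 2 Shipment 3 Shipment 4.
Shipment 1: 0→10, due 10, tardiness 0
Shipment 2: 10→13, due 14, tardiness 0
Shipment 3: 13→22, due 16, tardiness 6
Shipment 4: 22→26, due 12, tardiness 14
Sum = 0+0+6+14 = 20.
EDD 15, LPT 26, FIFO 20 → minimum 15.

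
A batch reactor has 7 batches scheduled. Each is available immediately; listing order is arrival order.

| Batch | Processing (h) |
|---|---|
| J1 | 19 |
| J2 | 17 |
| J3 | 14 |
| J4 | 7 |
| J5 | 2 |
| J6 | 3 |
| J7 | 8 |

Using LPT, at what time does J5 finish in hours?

LPT (decreasing processing time): J1 J2 J3 J7 J4 J6 J5.
J1: 0→19
J2: 19→36
J3: 36→50
J7: 50→58
J4: 58→65
J6: 65→68
J5: 68→70

70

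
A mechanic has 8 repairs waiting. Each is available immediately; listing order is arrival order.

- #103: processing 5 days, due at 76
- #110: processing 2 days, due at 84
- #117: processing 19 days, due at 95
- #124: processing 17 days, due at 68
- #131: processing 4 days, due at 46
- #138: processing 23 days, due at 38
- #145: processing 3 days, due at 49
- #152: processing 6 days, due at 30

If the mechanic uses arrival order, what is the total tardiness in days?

FIFO (arrival order): #103 #110 #117 #124 #131 #138 #145 #152.
#103: 0→5, due 76, tardiness 0
#110: 5→7, due 84, tardiness 0
#117: 7→26, due 95, tardiness 0
#124: 26→43, due 68, tardiness 0
#131: 43→47, due 46, tardiness 1
#138: 47→70, due 38, tardiness 32
#145: 70→73, due 49, tardiness 24
#152: 73→79, due 30, tardiness 49
Sum = 0+0+0+0+1+32+24+49 = 106.

106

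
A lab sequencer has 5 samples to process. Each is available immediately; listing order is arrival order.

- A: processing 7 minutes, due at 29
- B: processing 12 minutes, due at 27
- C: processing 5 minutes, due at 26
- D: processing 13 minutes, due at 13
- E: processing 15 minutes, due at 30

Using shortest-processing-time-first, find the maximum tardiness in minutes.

24

SPT (increasing processing time): C A B D E.
C: 0→5, due 26, tardiness 0
A: 5→12, due 29, tardiness 0
B: 12→24, due 27, tardiness 0
D: 24→37, due 13, tardiness 24
E: 37→52, due 30, tardiness 22
Maximum = 24.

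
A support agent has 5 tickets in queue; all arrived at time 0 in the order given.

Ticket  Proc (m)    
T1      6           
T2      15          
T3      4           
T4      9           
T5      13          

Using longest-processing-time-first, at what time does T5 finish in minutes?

LPT (decreasing processing time): T2 T5 T4 T1 T3.
T2: 0→15
T5: 15→28

28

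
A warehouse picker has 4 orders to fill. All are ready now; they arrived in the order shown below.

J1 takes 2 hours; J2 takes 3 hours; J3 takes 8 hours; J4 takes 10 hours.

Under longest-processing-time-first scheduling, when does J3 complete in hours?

18

LPT (decreasing processing time): J4 J3 J2 J1.
J4: 0→10
J3: 10→18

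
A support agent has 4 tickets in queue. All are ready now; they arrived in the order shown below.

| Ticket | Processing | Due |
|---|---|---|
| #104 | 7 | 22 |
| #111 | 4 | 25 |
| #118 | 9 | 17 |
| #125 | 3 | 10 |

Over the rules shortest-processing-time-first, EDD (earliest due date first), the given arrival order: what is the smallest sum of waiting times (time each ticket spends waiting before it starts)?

24

SPT (increasing processing time): #125 #111 #104 #118.
#125: waits 0, runs 0→3
#111: waits 3, runs 3→7
#104: waits 7, runs 7→14
#118: waits 14, runs 14→23
Sum = 0+3+7+14 = 24.
EDD (increasing due date): #125 #118 #104 #111.
#125: waits 0, runs 0→3
#118: waits 3, runs 3→12
#104: waits 12, runs 12→19
#111: waits 19, runs 19→23
Sum = 0+3+12+19 = 34.
FIFO (arrival order): #104 #111 #118 #125.
#104: waits 0, runs 0→7
#111: waits 7, runs 7→11
#118: waits 11, runs 11→20
#125: waits 20, runs 20→23
Sum = 0+7+11+20 = 38.
SPT 24, EDD 34, FIFO 38 → minimum 24.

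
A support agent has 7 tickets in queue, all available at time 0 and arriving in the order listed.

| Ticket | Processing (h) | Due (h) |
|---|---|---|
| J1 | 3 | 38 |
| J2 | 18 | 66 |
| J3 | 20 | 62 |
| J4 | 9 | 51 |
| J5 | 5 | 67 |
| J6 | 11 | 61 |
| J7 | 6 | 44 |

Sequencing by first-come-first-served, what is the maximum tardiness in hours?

28

FIFO (arrival order): J1 J2 J3 J4 J5 J6 J7.
J1: 0→3, due 38, tardiness 0
J2: 3→21, due 66, tardiness 0
J3: 21→41, due 62, tardiness 0
J4: 41→50, due 51, tardiness 0
J5: 50→55, due 67, tardiness 0
J6: 55→66, due 61, tardiness 5
J7: 66→72, due 44, tardiness 28
Maximum = 28.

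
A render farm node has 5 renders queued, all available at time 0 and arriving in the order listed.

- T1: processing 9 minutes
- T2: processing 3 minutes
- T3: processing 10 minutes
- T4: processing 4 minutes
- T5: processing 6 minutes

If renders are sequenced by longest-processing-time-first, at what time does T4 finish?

29

LPT (decreasing processing time): T3 T1 T5 T4 T2.
T3: 0→10
T1: 10→19
T5: 19→25
T4: 25→29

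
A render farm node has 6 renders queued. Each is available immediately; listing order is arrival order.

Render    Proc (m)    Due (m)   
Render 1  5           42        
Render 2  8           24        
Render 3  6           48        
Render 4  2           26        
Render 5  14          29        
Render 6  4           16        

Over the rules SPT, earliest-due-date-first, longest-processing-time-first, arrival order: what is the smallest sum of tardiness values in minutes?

SPT (increasing processing time): Render 4 Render 6 Render 1 Render 3 Render 2 Render 5.
Render 4: 0→2, due 26, tardiness 0
Render 6: 2→6, due 16, tardiness 0
Render 1: 6→11, due 42, tardiness 0
Render 3: 11→17, due 48, tardiness 0
Render 2: 17→25, due 24, tardiness 1
Render 5: 25→39, due 29, tardiness 10
Sum = 0+0+0+0+1+10 = 11.
EDD (increasing due date): Render 6 Render 2 Render 4 Render 5 Render 1 Render 3.
Render 6: 0→4, due 16, tardiness 0
Render 2: 4→12, due 24, tardiness 0
Render 4: 12→14, due 26, tardiness 0
Render 5: 14→28, due 29, tardiness 0
Render 1: 28→33, due 42, tardiness 0
Render 3: 33→39, due 48, tardiness 0
Sum = 0+0+0+0+0+0 = 0.
LPT (decreasing processing time): Render 5 Render 2 Render 3 Render 1 Render 6 Render 4.
Render 5: 0→14, due 29, tardiness 0
Render 2: 14→22, due 24, tardiness 0
Render 3: 22→28, due 48, tardiness 0
Render 1: 28→33, due 42, tardiness 0
Render 6: 33→37, due 16, tardiness 21
Render 4: 37→39, due 26, tardiness 13
Sum = 0+0+0+0+21+13 = 34.
FIFO (arrival order): Render 1 Render 2 Render 3 Render 4 Render 5 Render 6.
Render 1: 0→5, due 42, tardiness 0
Render 2: 5→13, due 24, tardiness 0
Render 3: 13→19, due 48, tardiness 0
Render 4: 19→21, due 26, tardiness 0
Render 5: 21→35, due 29, tardiness 6
Render 6: 35→39, due 16, tardiness 23
Sum = 0+0+0+0+6+23 = 29.
SPT 11, EDD 0, LPT 34, FIFO 29 → minimum 0.

0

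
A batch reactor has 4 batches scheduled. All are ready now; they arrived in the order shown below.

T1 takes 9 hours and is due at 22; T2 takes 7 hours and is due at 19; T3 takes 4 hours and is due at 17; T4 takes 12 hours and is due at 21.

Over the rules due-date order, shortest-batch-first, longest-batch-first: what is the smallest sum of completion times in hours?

EDD (increasing due date): T3 T2 T4 T1.
T3: 0→4
T2: 4→11
T4: 11→23
T1: 23→32
Sum = 4+11+23+32 = 70.
SPT (increasing processing time): T3 T2 T1 T4.
T3: 0→4
T2: 4→11
T1: 11→20
T4: 20→32
Sum = 4+11+20+32 = 67.
LPT (decreasing processing time): T4 T1 T2 T3.
T4: 0→12
T1: 12→21
T2: 21→28
T3: 28→32
Sum = 12+21+28+32 = 93.
EDD 70, SPT 67, LPT 93 → minimum 67.

67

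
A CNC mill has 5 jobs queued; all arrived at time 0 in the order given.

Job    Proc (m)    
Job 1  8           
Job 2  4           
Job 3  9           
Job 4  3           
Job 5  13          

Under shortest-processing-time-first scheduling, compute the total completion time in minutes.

86

SPT (increasing processing time): Job 4 Job 2 Job 1 Job 3 Job 5.
Job 4: 0→3
Job 2: 3→7
Job 1: 7→15
Job 3: 15→24
Job 5: 24→37
Sum = 3+7+15+24+37 = 86.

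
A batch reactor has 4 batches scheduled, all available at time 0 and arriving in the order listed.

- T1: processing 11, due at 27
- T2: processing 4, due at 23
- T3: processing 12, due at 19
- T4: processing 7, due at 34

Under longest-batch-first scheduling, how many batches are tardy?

1

LPT (decreasing processing time): T3 T1 T4 T2.
T3: 0→12, due 19, tardiness 0
T1: 12→23, due 27, tardiness 0
T4: 23→30, due 34, tardiness 0
T2: 30→34, due 23, tardiness 11
Late batches: 1.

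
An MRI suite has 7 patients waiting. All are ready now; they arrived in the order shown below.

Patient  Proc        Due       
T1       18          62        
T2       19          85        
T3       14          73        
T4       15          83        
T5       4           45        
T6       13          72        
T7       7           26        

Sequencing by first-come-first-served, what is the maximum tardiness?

64

FIFO (arrival order): T1 T2 T3 T4 T5 T6 T7.
T1: 0→18, due 62, tardiness 0
T2: 18→37, due 85, tardiness 0
T3: 37→51, due 73, tardiness 0
T4: 51→66, due 83, tardiness 0
T5: 66→70, due 45, tardiness 25
T6: 70→83, due 72, tardiness 11
T7: 83→90, due 26, tardiness 64
Maximum = 64.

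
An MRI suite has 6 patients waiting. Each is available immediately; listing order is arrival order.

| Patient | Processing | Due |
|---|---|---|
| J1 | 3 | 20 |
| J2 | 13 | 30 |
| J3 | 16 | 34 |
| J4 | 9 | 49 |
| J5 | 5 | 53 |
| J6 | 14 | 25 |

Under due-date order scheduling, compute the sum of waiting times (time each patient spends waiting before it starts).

EDD (increasing due date): J1 J6 J2 J3 J4 J5.
J1: waits 0, runs 0→3
J6: waits 3, runs 3→17
J2: waits 17, runs 17→30
J3: waits 30, runs 30→46
J4: waits 46, runs 46→55
J5: waits 55, runs 55→60
Sum = 0+3+17+30+46+55 = 151.

151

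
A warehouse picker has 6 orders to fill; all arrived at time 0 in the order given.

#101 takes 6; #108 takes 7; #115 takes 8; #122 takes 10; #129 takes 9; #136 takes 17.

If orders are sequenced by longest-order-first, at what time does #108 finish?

LPT (decreasing processing time): #136 #122 #129 #115 #108 #101.
#136: 0→17
#122: 17→27
#129: 27→36
#115: 36→44
#108: 44→51

51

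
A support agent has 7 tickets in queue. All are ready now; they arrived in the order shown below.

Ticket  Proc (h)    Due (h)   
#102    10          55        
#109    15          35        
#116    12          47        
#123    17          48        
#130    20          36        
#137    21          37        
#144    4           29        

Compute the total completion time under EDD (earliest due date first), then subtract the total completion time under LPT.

-90

EDD (increasing due date): #144 #109 #130 #137 #116 #123 #102.
#144: 0→4
#109: 4→19
#130: 19→39
#137: 39→60
#116: 60→72
#123: 72→89
#102: 89→99
Sum = 4+19+39+60+72+89+99 = 382.
LPT (decreasing processing time): #137 #130 #123 #109 #116 #102 #144.
#137: 0→21
#130: 21→41
#123: 41→58
#109: 58→73
#116: 73→85
#102: 85→95
#144: 95→99
Sum = 21+41+58+73+85+95+99 = 472.
Difference = 382 − 472 = -90.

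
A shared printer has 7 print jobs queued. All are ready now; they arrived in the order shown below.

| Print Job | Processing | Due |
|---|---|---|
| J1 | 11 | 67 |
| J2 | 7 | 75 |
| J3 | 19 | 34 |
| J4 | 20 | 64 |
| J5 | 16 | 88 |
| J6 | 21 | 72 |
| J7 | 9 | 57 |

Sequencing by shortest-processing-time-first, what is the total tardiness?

77

SPT (increasing processing time): J2 J7 J1 J5 J3 J4 J6.
J2: 0→7, due 75, tardiness 0
J7: 7→16, due 57, tardiness 0
J1: 16→27, due 67, tardiness 0
J5: 27→43, due 88, tardiness 0
J3: 43→62, due 34, tardiness 28
J4: 62→82, due 64, tardiness 18
J6: 82→103, due 72, tardiness 31
Sum = 0+0+0+0+28+18+31 = 77.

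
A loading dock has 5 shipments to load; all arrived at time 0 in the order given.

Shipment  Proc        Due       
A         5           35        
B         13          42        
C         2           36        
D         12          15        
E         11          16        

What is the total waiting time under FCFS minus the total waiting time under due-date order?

FIFO (arrival order): A B C D E.
A: waits 0, runs 0→5
B: waits 5, runs 5→18
C: waits 18, runs 18→20
D: waits 20, runs 20→32
E: waits 32, runs 32→43
Sum = 0+5+18+20+32 = 75.
EDD (increasing due date): D E A C B.
D: waits 0, runs 0→12
E: waits 12, runs 12→23
A: waits 23, runs 23→28
C: waits 28, runs 28→30
B: waits 30, runs 30→43
Sum = 0+12+23+28+30 = 93.
Difference = 75 − 93 = -18.

-18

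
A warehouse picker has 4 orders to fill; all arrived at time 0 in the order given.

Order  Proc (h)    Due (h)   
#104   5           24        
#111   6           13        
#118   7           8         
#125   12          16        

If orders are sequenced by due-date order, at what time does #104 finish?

30

EDD (increasing due date): #118 #111 #125 #104.
#118: 0→7
#111: 7→13
#125: 13→25
#104: 25→30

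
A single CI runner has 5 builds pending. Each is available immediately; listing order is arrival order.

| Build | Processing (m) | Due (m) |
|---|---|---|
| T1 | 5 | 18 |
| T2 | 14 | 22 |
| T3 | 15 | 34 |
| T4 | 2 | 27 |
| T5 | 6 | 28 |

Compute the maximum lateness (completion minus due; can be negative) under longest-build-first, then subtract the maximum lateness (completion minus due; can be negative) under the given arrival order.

LPT (decreasing processing time): T3 T2 T5 T1 T4.
T3: 0→15, due 34, lateness -19
T2: 15→29, due 22, lateness 7
T5: 29→35, due 28, lateness 7
T1: 35→40, due 18, lateness 22
T4: 40→42, due 27, lateness 15
Maximum = 22.
FIFO (arrival order): T1 T2 T3 T4 T5.
T1: 0→5, due 18, lateness -13
T2: 5→19, due 22, lateness -3
T3: 19→34, due 34, lateness 0
T4: 34→36, due 27, lateness 9
T5: 36→42, due 28, lateness 14
Maximum = 14.
Difference = 22 − 14 = 8.

8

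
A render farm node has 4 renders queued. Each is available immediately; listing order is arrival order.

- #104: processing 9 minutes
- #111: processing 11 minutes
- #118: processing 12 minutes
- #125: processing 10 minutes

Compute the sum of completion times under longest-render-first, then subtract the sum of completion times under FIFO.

7

LPT (decreasing processing time): #118 #111 #125 #104.
#118: 0→12
#111: 12→23
#125: 23→33
#104: 33→42
Sum = 12+23+33+42 = 110.
FIFO (arrival order): #104 #111 #118 #125.
#104: 0→9
#111: 9→20
#118: 20→32
#125: 32→42
Sum = 9+20+32+42 = 103.
Difference = 110 − 103 = 7.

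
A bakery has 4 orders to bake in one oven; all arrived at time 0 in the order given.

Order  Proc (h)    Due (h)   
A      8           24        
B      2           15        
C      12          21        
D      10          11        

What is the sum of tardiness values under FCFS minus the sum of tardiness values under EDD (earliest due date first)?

FIFO (arrival order): A B C D.
A: 0→8, due 24, tardiness 0
B: 8→10, due 15, tardiness 0
C: 10→22, due 21, tardiness 1
D: 22→32, due 11, tardiness 21
Sum = 0+0+1+21 = 22.
EDD (increasing due date): D B C A.
D: 0→10, due 11, tardiness 0
B: 10→12, due 15, tardiness 0
C: 12→24, due 21, tardiness 3
A: 24→32, due 24, tardiness 8
Sum = 0+0+3+8 = 11.
Difference = 22 − 11 = 11.

11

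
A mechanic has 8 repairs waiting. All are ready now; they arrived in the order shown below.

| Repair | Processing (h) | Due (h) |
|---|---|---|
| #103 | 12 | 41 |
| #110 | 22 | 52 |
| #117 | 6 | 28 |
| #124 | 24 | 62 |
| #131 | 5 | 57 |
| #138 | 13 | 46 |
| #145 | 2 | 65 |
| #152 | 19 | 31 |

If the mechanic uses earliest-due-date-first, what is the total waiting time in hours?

368

EDD (increasing due date): #117 #152 #103 #138 #110 #131 #124 #145.
#117: waits 0, runs 0→6
#152: waits 6, runs 6→25
#103: waits 25, runs 25→37
#138: waits 37, runs 37→50
#110: waits 50, runs 50→72
#131: waits 72, runs 72→77
#124: waits 77, runs 77→101
#145: waits 101, runs 101→103
Sum = 0+6+25+37+50+72+77+101 = 368.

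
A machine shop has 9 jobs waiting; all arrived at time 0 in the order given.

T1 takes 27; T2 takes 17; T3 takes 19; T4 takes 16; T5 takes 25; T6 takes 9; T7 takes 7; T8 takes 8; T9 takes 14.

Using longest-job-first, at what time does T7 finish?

LPT (decreasing processing time): T1 T5 T3 T2 T4 T9 T6 T8 T7.
T1: 0→27
T5: 27→52
T3: 52→71
T2: 71→88
T4: 88→104
T9: 104→118
T6: 118→127
T8: 127→135
T7: 135→142

142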